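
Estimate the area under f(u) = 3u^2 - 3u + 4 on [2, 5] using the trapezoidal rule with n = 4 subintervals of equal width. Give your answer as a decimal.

Δu = (5 − 2)/4 = 0.75.
f(2) = 10, f(2.75) = 18.4375, f(3.5) = 30.25, f(4.25) = 45.4375, f(5) = 64.
T_4 = (Δu/2)·[f(u_0) + 2f(u_1) + 2f(u_2) + 2f(u_3) + f(u_4)].
Sum = 98.34375.

98.34375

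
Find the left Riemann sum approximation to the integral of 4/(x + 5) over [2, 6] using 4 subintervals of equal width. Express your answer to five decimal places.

Δx = (6 − 2)/4 = 1.
Left endpoints: 2, 3, 4, 5.
f(2) = 4/7, f(3) = 0.5, f(4) = 4/9, f(5) = 0.4.
Sum = Δx · [f(2) + f(3) + f(4) + f(5)].
Sum ≈ 1.91587.

1.91587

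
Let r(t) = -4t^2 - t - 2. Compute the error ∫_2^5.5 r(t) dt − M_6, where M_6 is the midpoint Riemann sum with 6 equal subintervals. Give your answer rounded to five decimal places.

Exact integral: ∫_2^5.5 r(t) dt ≈ -231.2916667.
M_6 ≈ -230.8946759.
Error ≈ -231.2916667 − (-230.8946759) ≈ -0.39699.

-0.39699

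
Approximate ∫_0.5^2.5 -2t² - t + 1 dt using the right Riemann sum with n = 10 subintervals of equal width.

-12.76

Δt = (2.5 − 0.5)/10 = 0.2.
Right endpoints: 0.7, 0.9, 1.1, 1.3, 1.5, 1.7, 1.9, 2.1, 2.3, 2.5.
f(0.7) = -0.68, f(0.9) = -1.52, f(1.1) = -2.52, f(1.3) = -3.68, f(1.5) = -5, f(1.7) = -6.48, f(1.9) = -8.12, f(2.1) = -9.92, f(2.3) = -11.88, f(2.5) = -14.
Sum = Δt · [f(0.7) + f(0.9) + f(1.1) + ...].
Sum = -12.76.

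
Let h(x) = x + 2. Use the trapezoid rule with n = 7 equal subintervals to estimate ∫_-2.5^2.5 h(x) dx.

10

Δx = (2.5 − (-2.5))/7 = 5/7.
h(-2.5) = -0.5, h(-25/14) = 3/14, h(-15/14) = 13/14, h(-5/14) = 23/14, h(5/14) = 33/14, h(15/14) = 43/14, h(25/14) = 53/14, h(2.5) = 4.5.
T_7 = (Δx/2)·[h(x_0) + 2h(x_1) + ... + 2h(x_{6}) + h(x_7)].
Sum = 10.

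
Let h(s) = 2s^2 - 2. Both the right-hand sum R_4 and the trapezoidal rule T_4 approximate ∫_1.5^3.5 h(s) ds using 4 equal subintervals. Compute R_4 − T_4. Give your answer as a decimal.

R_4 = 27.5.
T_4 = 22.5.
R_4 − T_4 = 5.

5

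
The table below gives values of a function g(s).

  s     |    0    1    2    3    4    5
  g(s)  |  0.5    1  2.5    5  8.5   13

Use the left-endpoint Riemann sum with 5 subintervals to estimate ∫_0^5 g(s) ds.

17.5

Δs = 1.
Sum = 1·[0.5 + 1 + 2.5 + 5 + 8.5] = 17.5.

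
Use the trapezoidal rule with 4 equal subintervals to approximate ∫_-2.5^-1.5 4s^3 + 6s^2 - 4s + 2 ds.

0.3125

Δs = (-1.5 − (-2.5))/4 = 0.25.
f(-2.5) = -13, f(-2.25) = -4.1875, f(-2) = 2, f(-1.75) = 5.9375, f(-1.5) = 8.
T_4 = (Δs/2)·[f(s_0) + 2f(s_1) + 2f(s_2) + 2f(s_3) + f(s_4)].
Sum = 0.3125.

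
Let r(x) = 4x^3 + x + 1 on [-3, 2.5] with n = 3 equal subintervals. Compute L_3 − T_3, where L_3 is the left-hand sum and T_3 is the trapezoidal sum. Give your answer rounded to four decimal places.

-161.3333

L_3 ≈ -208.388889.
T_3 ≈ -47.055556.
L_3 − T_3 ≈ -161.3333.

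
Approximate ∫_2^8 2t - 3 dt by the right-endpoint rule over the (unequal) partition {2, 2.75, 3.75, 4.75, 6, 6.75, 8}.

48.25

Subinterval widths: 0.75, 1, 1, 1.25, 0.75, 1.25.
Right endpoints: 2.75, 3.75, 4.75, 6, 6.75, 8.
f(2.75) = 2.5, f(3.75) = 4.5, f(4.75) = 6.5, f(6) = 9, f(6.75) = 10.5, f(8) = 13.
Sum = Σ Δt_i · f(t_i).
Sum = 48.25.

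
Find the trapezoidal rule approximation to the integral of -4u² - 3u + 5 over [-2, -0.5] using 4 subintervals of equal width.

2.484375

Δu = (-0.5 − (-2))/4 = 0.375.
f(-2) = -5, f(-1.625) = -0.6875, f(-1.25) = 2.5, f(-0.875) = 4.5625, f(-0.5) = 5.5.
T_4 = (Δu/2)·[f(u_0) + 2f(u_1) + 2f(u_2) + 2f(u_3) + f(u_4)].
Sum = 2.484375.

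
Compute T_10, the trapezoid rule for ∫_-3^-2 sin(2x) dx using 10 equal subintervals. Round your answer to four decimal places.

Δx = (-2 − (-3))/10 = 0.1.
f(-3) ≈ 0.2794, f(-2.9) ≈ 0.4646, f(-2.8) ≈ 0.6313, f(-2.7) ≈ 0.7728, f(-2.6) ≈ 0.8835, f(-2.5) ≈ 0.9589, f(-2.4) ≈ 0.9962, f(-2.3) ≈ 0.9937, f(-2.2) ≈ 0.9516, f(-2.1) ≈ 0.8716, f(-2) ≈ 0.7568.
T_10 = (Δx/2)·[f(x_0) + 2f(x_1) + ... + 2f(x_{9}) + f(x_10)].
Sum ≈ 0.8042.

0.8042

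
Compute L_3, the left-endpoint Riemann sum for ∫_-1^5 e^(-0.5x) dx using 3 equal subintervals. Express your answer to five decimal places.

4.95676

Δx = (5 − (-1))/3 = 2.
Left endpoints: -1, 1, 3.
f(-1) ≈ 1.64872, f(1) ≈ 0.60653, f(3) ≈ 0.22313.
Sum = Δx · [f(-1) + f(1) + f(3)].
Sum ≈ 4.95676.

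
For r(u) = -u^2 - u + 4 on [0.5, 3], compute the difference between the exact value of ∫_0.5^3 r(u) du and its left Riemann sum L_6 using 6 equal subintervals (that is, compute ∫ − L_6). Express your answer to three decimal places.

Exact integral: ∫_0.5^3 r(u) du ≈ -3.33333.
L_6 ≈ -1.06192.
Error ≈ -3.33333 − (-1.06192) ≈ -2.271.

-2.271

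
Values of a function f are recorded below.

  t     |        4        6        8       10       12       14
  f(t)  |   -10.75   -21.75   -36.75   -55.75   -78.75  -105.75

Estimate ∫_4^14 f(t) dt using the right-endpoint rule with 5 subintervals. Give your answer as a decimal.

-597.5

Δt = 2.
Sum = 2·[(-21.75) + (-36.75) + (-55.75) + (-78.75) + (-105.75)] = -597.5.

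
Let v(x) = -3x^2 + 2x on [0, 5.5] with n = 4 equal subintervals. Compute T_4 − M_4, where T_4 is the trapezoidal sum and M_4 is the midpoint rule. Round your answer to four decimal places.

T_4 = -141.32421875.
M_4 ≈ -133.525391.
T_4 − M_4 ≈ -7.7988.

-7.7988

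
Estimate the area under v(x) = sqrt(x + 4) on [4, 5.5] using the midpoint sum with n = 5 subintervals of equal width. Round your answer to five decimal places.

4.43575

Δx = (5.5 − 4)/5 = 0.3.
Midpoints: 4.15, 4.45, 4.75, 5.05, 5.35.
v(4.15) ≈ 2.85482, v(4.45) ≈ 2.90689, v(4.75) ≈ 2.95804, v(5.05) ≈ 3.00832, v(5.35) ≈ 3.05778.
Sum = Δx · [v(4.15) + v(4.45) + v(4.75) + v(5.05) + v(5.35)].
Sum ≈ 4.43575.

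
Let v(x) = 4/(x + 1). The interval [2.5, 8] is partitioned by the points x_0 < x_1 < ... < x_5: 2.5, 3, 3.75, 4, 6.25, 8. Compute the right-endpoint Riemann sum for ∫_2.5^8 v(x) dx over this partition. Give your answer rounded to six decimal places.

3.350736

Subinterval widths: 0.5, 0.75, 0.25, 2.25, 1.75.
Right endpoints: 3, 3.75, 4, 6.25, 8.
v(3) = 1, v(3.75) = 16/19, v(4) = 0.8, v(6.25) = 16/29, v(8) = 4/9.
Sum = Σ Δx_i · v(x_i).
Sum ≈ 3.350736.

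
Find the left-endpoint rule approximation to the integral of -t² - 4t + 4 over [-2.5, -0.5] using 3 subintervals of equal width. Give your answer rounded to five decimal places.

15.35185

Δt = (-0.5 − (-2.5))/3 = 2/3.
Left endpoints: -2.5, -11/6, -7/6.
f(-2.5) = 7.75, f(-11/6) = 287/36, f(-7/6) = 263/36.
Sum = Δt · [f(-2.5) + f(-11/6) + f(-7/6)].
Sum ≈ 15.35185.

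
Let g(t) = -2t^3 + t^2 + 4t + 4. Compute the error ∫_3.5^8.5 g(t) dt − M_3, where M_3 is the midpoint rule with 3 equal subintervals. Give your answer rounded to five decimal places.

Exact integral: ∫_3.5^8.5 g(t) dt ≈ -2204.5833333.
M_3 ≈ -2164.0740741.
Error ≈ -2204.5833333 − (-2164.0740741) ≈ -40.50926.

-40.50926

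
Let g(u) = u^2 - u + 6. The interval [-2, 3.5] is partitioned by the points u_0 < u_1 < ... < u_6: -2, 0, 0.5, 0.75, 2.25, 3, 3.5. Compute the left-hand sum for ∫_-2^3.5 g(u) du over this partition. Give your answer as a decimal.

49.765625

Subinterval widths: 2, 0.5, 0.25, 1.5, 0.75, 0.5.
Left endpoints: -2, 0, 0.5, 0.75, 2.25, 3.
g(-2) = 12, g(0) = 6, g(0.5) = 5.75, g(0.75) = 5.8125, g(2.25) = 8.8125, g(3) = 12.
Sum = Σ Δu_i · g(u_i).
Sum = 49.765625.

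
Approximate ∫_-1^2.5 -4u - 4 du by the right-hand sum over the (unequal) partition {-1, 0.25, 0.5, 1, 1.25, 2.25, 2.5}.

-30.5

Subinterval widths: 1.25, 0.25, 0.5, 0.25, 1, 0.25.
Right endpoints: 0.25, 0.5, 1, 1.25, 2.25, 2.5.
f(0.25) = -5, f(0.5) = -6, f(1) = -8, f(1.25) = -9, f(2.25) = -13, f(2.5) = -14.
Sum = Σ Δu_i · f(u_i).
Sum = -30.5.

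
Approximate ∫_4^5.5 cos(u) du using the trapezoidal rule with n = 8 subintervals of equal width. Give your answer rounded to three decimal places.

0.051

Δu = (5.5 − 4)/8 = 0.1875.
f(4) ≈ -0.654, f(4.1875) ≈ -0.501, f(4.375) ≈ -0.331, f(4.5625) ≈ -0.149, f(4.75) ≈ 0.038, f(4.9375) ≈ 0.223, f(5.125) ≈ 0.401, f(5.3125) ≈ 0.565, f(5.5) ≈ 0.709.
T_8 = (Δu/2)·[f(u_0) + 2f(u_1) + ... + 2f(u_{7}) + f(u_8)].
Sum ≈ 0.051.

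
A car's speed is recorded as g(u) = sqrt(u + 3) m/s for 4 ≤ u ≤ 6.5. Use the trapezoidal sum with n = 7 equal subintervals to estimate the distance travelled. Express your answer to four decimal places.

7.1735

Δu = (6.5 − 4)/7 = 5/14.
g(4) ≈ 2.6458, g(61/14) ≈ 2.7124, g(33/7) ≈ 2.7775, g(71/14) ≈ 2.8410, g(38/7) ≈ 2.9032, g(81/14) ≈ 2.9641, g(43/7) ≈ 3.0237, g(6.5) ≈ 3.0822.
T_7 = (Δu/2)·[g(u_0) + 2g(u_1) + ... + 2g(u_{6}) + g(u_7)].
Sum ≈ 7.1735.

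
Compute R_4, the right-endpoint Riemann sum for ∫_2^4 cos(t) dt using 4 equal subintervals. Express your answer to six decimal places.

Δt = (4 − 2)/4 = 0.5.
Right endpoints: 2.5, 3, 3.5, 4.
f(2.5) ≈ -0.801144, f(3) ≈ -0.989992, f(3.5) ≈ -0.936457, f(4) ≈ -0.653644.
Sum = Δt · [f(2.5) + f(3) + f(3.5) + f(4)].
Sum ≈ -1.690618.

-1.690618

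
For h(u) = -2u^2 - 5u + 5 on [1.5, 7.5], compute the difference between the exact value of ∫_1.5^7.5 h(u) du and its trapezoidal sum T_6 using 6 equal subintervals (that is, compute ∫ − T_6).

2

Exact integral: ∫_1.5^7.5 h(u) du = -384.
T_6 = -386.
Error = -384 − (-386) = 2.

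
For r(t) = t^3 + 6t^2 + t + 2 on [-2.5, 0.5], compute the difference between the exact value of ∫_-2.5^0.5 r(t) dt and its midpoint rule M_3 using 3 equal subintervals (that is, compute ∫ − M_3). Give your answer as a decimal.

Exact integral: ∫_-2.5^0.5 r(t) dt = 24.75.
M_3 = 24.
Error = 24.75 − 24 = 0.75.

0.75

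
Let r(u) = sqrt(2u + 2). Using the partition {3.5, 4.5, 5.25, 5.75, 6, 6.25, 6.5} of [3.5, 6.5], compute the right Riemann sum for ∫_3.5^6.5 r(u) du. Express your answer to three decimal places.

Subinterval widths: 1, 0.75, 0.5, 0.25, 0.25, 0.25.
Right endpoints: 4.5, 5.25, 5.75, 6, 6.25, 6.5.
r(4.5) ≈ 3.317, r(5.25) ≈ 3.536, r(5.75) ≈ 3.674, r(6) ≈ 3.742, r(6.25) ≈ 3.808, r(6.5) ≈ 3.873.
Sum = Σ Δu_i · r(u_i).
Sum ≈ 10.661.

10.661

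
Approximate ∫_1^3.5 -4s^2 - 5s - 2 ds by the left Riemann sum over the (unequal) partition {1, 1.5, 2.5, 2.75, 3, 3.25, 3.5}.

-73.75

Subinterval widths: 0.5, 1, 0.25, 0.25, 0.25, 0.25.
Left endpoints: 1, 1.5, 2.5, 2.75, 3, 3.25.
f(1) = -11, f(1.5) = -18.5, f(2.5) = -39.5, f(2.75) = -46, f(3) = -53, f(3.25) = -60.5.
Sum = Σ Δs_i · f(s_i).
Sum = -73.75.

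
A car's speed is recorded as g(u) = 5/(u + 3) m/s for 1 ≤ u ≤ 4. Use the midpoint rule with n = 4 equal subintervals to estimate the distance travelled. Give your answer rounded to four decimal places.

Δu = (4 − 1)/4 = 0.75.
Midpoints: 1.375, 2.125, 2.875, 3.625.
g(1.375) = 8/7, g(2.125) = 40/41, g(2.875) = 40/47, g(3.625) = 40/53.
Sum = Δu · [g(1.375) + g(2.125) + g(2.875) + g(3.625)].
Sum ≈ 2.7932.

2.7932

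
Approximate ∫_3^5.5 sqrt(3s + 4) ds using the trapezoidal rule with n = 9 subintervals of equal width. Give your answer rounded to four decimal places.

10.2096

Δs = (5.5 − 3)/9 = 5/18.
f(3) ≈ 3.6056, f(59/18) ≈ 3.7193, f(32/9) ≈ 3.8297, f(23/6) ≈ 3.9370, f(37/9) ≈ 4.0415, f(79/18) ≈ 4.1433, f(14/3) ≈ 4.2426, f(89/18) ≈ 4.3397, f(47/9) ≈ 4.4347, f(5.5) ≈ 4.5277.
T_9 = (Δs/2)·[f(s_0) + 2f(s_1) + ... + 2f(s_{8}) + f(s_9)].
Sum ≈ 10.2096.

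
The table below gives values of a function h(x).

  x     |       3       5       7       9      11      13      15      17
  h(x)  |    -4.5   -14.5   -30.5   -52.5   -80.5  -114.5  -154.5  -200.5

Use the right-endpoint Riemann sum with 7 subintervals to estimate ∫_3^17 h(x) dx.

-1295

Δx = 2.
Sum = 2·[(-14.5) + (-30.5) + (-52.5) + (-80.5) + (-114.5) + (-154.5) + (-200.5)] = -1295.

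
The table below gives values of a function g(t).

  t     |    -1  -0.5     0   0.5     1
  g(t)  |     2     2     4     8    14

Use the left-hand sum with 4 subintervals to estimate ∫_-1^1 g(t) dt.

Δt = 0.5.
Sum = 0.5·[2 + 2 + 4 + 8] = 8.

8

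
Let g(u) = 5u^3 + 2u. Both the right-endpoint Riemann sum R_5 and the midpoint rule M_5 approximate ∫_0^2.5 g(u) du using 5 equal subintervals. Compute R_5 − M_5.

23.7109375

R_5 = 77.8125.
M_5 = 54.1015625.
R_5 − M_5 = 23.7109375.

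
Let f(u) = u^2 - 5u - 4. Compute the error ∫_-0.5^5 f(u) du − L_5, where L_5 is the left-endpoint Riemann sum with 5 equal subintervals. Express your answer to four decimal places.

Exact integral: ∫_-0.5^5 f(u) du ≈ -42.166667.
L_5 = -39.545.
Error ≈ -42.166667 − (-39.545) ≈ -2.6217.

-2.6217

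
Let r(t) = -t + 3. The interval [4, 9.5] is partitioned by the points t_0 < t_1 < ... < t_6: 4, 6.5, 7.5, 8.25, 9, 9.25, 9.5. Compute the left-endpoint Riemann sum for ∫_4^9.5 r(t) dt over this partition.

Subinterval widths: 2.5, 1, 0.75, 0.75, 0.25, 0.25.
Left endpoints: 4, 6.5, 7.5, 8.25, 9, 9.25.
r(4) = -1, r(6.5) = -3.5, r(7.5) = -4.5, r(8.25) = -5.25, r(9) = -6, r(9.25) = -6.25.
Sum = Σ Δt_i · r(t_i).
Sum = -16.375.

-16.375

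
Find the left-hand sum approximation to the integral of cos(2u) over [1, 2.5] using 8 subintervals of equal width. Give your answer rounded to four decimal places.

-0.9887

Δu = (2.5 − 1)/8 = 0.1875.
Left endpoints: 1, 1.1875, 1.375, 1.5625, 1.75, 1.9375, 2.125, 2.3125.
f(1) ≈ -0.4161, f(1.1875) ≈ -0.7203, f(1.375) ≈ -0.9243, f(1.5625) ≈ -0.9999, f(1.75) ≈ -0.9365, f(1.9375) ≈ -0.7429, f(2.125) ≈ -0.4461, f(2.3125) ≈ -0.0873.
Sum = Δu · [f(1) + f(1.1875) + f(1.375) + ...].
Sum ≈ -0.9887.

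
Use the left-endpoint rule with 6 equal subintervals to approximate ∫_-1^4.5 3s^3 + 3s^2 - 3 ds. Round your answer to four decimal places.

243.7235

Δs = (4.5 − (-1))/6 = 11/12.
Left endpoints: -1, -1/12, 5/6, 1.75, 8/3, 43/12.
f(-1) = -3, f(-1/12) = -1717/576, f(5/6) = 59/72, f(1.75) = 22.265625, f(8/3) = 677/9, f(43/12) = 99967/576.
Sum = Δs · [f(-1) + f(-1/12) + f(5/6) + ...].
Sum ≈ 243.7235.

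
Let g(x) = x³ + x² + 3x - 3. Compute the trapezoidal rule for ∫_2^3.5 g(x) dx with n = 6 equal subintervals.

53.16015625

Δx = (3.5 − 2)/6 = 0.25.
g(2) = 15, g(2.25) = 20.203125, g(2.5) = 26.375, g(2.75) = 33.609375, g(3) = 42, g(3.25) = 51.640625, g(3.5) = 62.625.
T_6 = (Δx/2)·[g(x_0) + 2g(x_1) + ... + 2g(x_{5}) + g(x_6)].
Sum = 53.16015625.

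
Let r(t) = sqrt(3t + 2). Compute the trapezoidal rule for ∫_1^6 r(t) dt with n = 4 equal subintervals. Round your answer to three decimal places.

17.349

Δt = (6 − 1)/4 = 1.25.
r(1) ≈ 2.236, r(2.25) ≈ 2.958, r(3.5) ≈ 3.536, r(4.75) ≈ 4.031, r(6) ≈ 4.472.
T_4 = (Δt/2)·[r(t_0) + 2r(t_1) + 2r(t_2) + 2r(t_3) + r(t_4)].
Sum ≈ 17.349.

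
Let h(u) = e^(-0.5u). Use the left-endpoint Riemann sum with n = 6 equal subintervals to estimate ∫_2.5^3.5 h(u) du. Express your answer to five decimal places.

0.23499

Δu = (3.5 − 2.5)/6 = 1/6.
Left endpoints: 2.5, 8/3, 17/6, 3, 19/6, 10/3.
h(2.5) ≈ 0.28650, h(8/3) ≈ 0.26360, h(17/6) ≈ 0.24252, h(3) ≈ 0.22313, h(19/6) ≈ 0.20529, h(10/3) ≈ 0.18888.
Sum = Δu · [h(2.5) + h(8/3) + h(17/6) + ...].
Sum ≈ 0.23499.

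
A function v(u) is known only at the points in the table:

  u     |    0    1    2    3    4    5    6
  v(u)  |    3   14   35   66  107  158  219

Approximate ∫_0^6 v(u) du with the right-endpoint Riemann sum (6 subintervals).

599

Δu = 1.
Sum = 1·[14 + 35 + 66 + 107 + 158 + 219] = 599.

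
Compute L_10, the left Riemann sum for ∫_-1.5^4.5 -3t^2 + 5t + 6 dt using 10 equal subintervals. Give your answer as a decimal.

Δt = (4.5 − (-1.5))/10 = 0.6.
Left endpoints: -1.5, -0.9, -0.3, 0.3, 0.9, 1.5, 2.1, 2.7, 3.3, 3.9.
f(-1.5) = -8.25, f(-0.9) = -0.93, f(-0.3) = 4.23, f(0.3) = 7.23, f(0.9) = 8.07, f(1.5) = 6.75, f(2.1) = 3.27, f(2.7) = -2.37, f(3.3) = -10.17, f(3.9) = -20.13.
Sum = Δt · [f(-1.5) + f(-0.9) + f(-0.3) + ...].
Sum = -7.38.

-7.38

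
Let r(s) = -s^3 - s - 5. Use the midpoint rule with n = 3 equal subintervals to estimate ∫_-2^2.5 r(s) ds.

-28.7578125

Δs = (2.5 − (-2))/3 = 1.5.
Midpoints: -1.25, 0.25, 1.75.
r(-1.25) = -1.796875, r(0.25) = -5.265625, r(1.75) = -12.109375.
Sum = Δs · [r(-1.25) + r(0.25) + r(1.75)].
Sum = -28.7578125.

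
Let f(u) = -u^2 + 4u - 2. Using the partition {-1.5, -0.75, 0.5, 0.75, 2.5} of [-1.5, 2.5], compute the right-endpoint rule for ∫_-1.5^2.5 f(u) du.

Subinterval widths: 0.75, 1.25, 0.25, 1.75.
Right endpoints: -0.75, 0.5, 0.75, 2.5.
f(-0.75) = -5.5625, f(0.5) = -0.25, f(0.75) = 0.4375, f(2.5) = 1.75.
Sum = Σ Δu_i · f(u_i).
Sum = -1.3125.

-1.3125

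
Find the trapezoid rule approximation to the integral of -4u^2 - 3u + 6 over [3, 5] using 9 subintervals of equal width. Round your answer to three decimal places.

-142.733

Δu = (5 − 3)/9 = 2/9.
f(3) = -39, f(29/9) = -3661/81, f(31/9) = -4195/81, f(11/3) = -529/9, f(35/9) = -5359/81, f(37/9) = -5989/81, f(13/3) = -739/9, f(41/9) = -7345/81, f(43/9) = -8071/81, f(5) = -109.
T_9 = (Δu/2)·[f(u_0) + 2f(u_1) + ... + 2f(u_{8}) + f(u_9)].
Sum ≈ -142.733.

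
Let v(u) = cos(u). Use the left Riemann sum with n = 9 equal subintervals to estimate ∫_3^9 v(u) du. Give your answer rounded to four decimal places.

0.2346

Δu = (9 − 3)/9 = 2/3.
Left endpoints: 3, 11/3, 13/3, 5, 17/3, 19/3, 7, 23/3, 25/3.
v(3) ≈ -0.9900, v(11/3) ≈ -0.8653, v(13/3) ≈ -0.3700, v(5) ≈ 0.2837, v(17/3) ≈ 0.8159, v(19/3) ≈ 0.9987, v(7) ≈ 0.7539, v(23/3) ≈ 0.1862, v(25/3) ≈ -0.4612.
Sum = Δu · [v(3) + v(11/3) + v(13/3) + ...].
Sum ≈ 0.2346.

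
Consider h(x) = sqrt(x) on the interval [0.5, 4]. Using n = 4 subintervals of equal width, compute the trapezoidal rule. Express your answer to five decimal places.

5.06968

Δx = (4 − 0.5)/4 = 0.875.
h(0.5) ≈ 0.70711, h(1.375) ≈ 1.17260, h(2.25) ≈ 1.50000, h(3.125) ≈ 1.76777, h(4) ≈ 2.00000.
T_4 = (Δx/2)·[h(x_0) + 2h(x_1) + 2h(x_2) + 2h(x_3) + h(x_4)].
Sum ≈ 5.06968.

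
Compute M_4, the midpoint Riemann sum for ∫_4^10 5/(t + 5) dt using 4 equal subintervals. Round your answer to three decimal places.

Δt = (10 − 4)/4 = 1.5.
Midpoints: 4.75, 6.25, 7.75, 9.25.
f(4.75) = 20/39, f(6.25) = 4/9, f(7.75) = 20/51, f(9.25) = 20/57.
Sum = Δt · [f(4.75) + f(6.25) + f(7.75) + f(9.25)].
Sum ≈ 2.550.

2.550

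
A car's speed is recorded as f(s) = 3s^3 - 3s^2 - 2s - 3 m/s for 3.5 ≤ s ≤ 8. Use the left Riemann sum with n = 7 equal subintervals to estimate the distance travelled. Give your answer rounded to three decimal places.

Δs = (8 − 3.5)/7 = 9/14.
Left endpoints: 3.5, 29/7, 67/14, 38/7, 85/14, 47/7, 103/14.
f(3.5) = 81.875, f(29/7) = 51635/343, f(67/14) = 679255/2744, f(38/7) = 129539/343, f(85/14) = 1497373/2744, f(47/7) = 259445/343, f(103/14) = 2783995/2744.
Sum = Δs · [f(3.5) + f(29/7) + f(67/14) + ...].
Sum ≈ 2040.612.

2040.612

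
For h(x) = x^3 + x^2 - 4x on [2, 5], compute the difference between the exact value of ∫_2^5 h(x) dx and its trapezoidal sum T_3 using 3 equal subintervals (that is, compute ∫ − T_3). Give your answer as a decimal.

-5.75

Exact integral: ∫_2^5 h(x) dx = 149.25.
T_3 = 155.
Error = 149.25 − 155 = -5.75.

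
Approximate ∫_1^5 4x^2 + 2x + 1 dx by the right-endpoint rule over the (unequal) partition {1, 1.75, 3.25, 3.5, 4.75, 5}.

255.125

Subinterval widths: 0.75, 1.5, 0.25, 1.25, 0.25.
Right endpoints: 1.75, 3.25, 3.5, 4.75, 5.
f(1.75) = 16.75, f(3.25) = 49.75, f(3.5) = 57, f(4.75) = 100.75, f(5) = 111.
Sum = Σ Δx_i · f(x_i).
Sum = 255.125.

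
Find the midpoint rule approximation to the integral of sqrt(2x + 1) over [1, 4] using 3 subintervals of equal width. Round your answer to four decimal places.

Δx = (4 − 1)/3 = 1.
Midpoints: 1.5, 2.5, 3.5.
f(1.5) ≈ 2.0000, f(2.5) ≈ 2.4495, f(3.5) ≈ 2.8284.
Sum = Δx · [f(1.5) + f(2.5) + f(3.5)].
Sum ≈ 7.2779.

7.2779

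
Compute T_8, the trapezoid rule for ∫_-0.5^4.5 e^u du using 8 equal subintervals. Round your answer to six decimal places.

92.302328

Δu = (4.5 − (-0.5))/8 = 0.625.
f(-0.5) ≈ 0.606531, f(0.125) ≈ 1.133148, f(0.75) ≈ 2.117000, f(1.375) ≈ 3.955077, f(2) ≈ 7.389056, f(2.625) ≈ 13.804574, f(3.25) ≈ 25.790340, f(3.875) ≈ 48.182698, f(4.5) ≈ 90.017131.
T_8 = (Δu/2)·[f(u_0) + 2f(u_1) + ... + 2f(u_{7}) + f(u_8)].
Sum ≈ 92.302328.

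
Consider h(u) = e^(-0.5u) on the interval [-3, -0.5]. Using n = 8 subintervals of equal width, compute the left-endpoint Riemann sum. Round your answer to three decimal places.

6.908

Δu = (-0.5 − (-3))/8 = 0.3125.
Left endpoints: -3, -2.6875, -2.375, -2.0625, -1.75, -1.4375, -1.125, -0.8125.
h(-3) ≈ 4.482, h(-2.6875) ≈ 3.833, h(-2.375) ≈ 3.279, h(-2.0625) ≈ 2.805, h(-1.75) ≈ 2.399, h(-1.4375) ≈ 2.052, h(-1.125) ≈ 1.755, h(-0.8125) ≈ 1.501.
Sum = Δu · [h(-3) + h(-2.6875) + h(-2.375) + ...].
Sum ≈ 6.908.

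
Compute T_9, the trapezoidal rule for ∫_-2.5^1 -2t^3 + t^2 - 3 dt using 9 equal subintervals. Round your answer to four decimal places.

14.5581

Δt = (1 − (-2.5))/9 = 7/18.
f(-2.5) = 34.5, f(-19/9) = 14780/729, f(-31/18) = 7423/729, f(-4/3) = 95/27, f(-17/18) = -617/1458, f(-5/9) = -1712/729, f(-1/6) = -80/27, f(2/9) = -2167/729, f(11/18) = -4495/1458, f(1) = -4.
T_9 = (Δt/2)·[f(t_0) + 2f(t_1) + ... + 2f(t_{8}) + f(t_9)].
Sum ≈ 14.5581.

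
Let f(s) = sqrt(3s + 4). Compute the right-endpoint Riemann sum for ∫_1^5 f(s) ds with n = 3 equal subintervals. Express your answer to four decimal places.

15.3980

Δs = (5 − 1)/3 = 4/3.
Right endpoints: 7/3, 11/3, 5.
f(7/3) ≈ 3.3166, f(11/3) ≈ 3.8730, f(5) ≈ 4.3589.
Sum = Δs · [f(7/3) + f(11/3) + f(5)].
Sum ≈ 15.3980.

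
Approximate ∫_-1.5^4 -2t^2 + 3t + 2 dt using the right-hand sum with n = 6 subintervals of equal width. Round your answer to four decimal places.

Δt = (4 − (-1.5))/6 = 11/12.
Right endpoints: -7/12, 1/3, 1.25, 13/6, 37/12, 4.
f(-7/12) = -31/72, f(1/3) = 25/9, f(1.25) = 2.625, f(13/6) = -8/9, f(37/12) = -559/72, f(4) = -18.
Sum = Δt · [f(-7/12) + f(1/3) + f(1.25) + ...].
Sum ≈ -19.8738.

-19.8738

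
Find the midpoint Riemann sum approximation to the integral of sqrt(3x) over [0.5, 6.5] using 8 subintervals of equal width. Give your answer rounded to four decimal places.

Δx = (6.5 − 0.5)/8 = 0.75.
Midpoints: 0.875, 1.625, 2.375, 3.125, 3.875, 4.625, 5.375, 6.125.
f(0.875) ≈ 1.6202, f(1.625) ≈ 2.2079, f(2.375) ≈ 2.6693, f(3.125) ≈ 3.0619, f(3.875) ≈ 3.4095, f(4.625) ≈ 3.7249, f(5.375) ≈ 4.0156, f(6.125) ≈ 4.2866.
Sum = Δx · [f(0.875) + f(1.625) + f(2.375) + ...].
Sum ≈ 18.7469.

18.7469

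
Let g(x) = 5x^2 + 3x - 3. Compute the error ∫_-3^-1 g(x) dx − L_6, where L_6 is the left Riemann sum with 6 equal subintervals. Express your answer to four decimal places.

-5.8519

Exact integral: ∫_-3^-1 g(x) dx ≈ 25.333333.
L_6 ≈ 31.185185.
Error ≈ 25.333333 − 31.185185 ≈ -5.8519.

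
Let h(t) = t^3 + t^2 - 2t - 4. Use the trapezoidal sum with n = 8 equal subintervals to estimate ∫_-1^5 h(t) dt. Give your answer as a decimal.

153.9375

Δt = (5 − (-1))/8 = 0.75.
h(-1) = -2, h(-0.25) = -3.453125, h(0.5) = -4.625, h(1.25) = -2.984375, h(2) = 4, h(2.75) = 18.859375, h(3.5) = 44.125, h(4.25) = 82.328125, h(5) = 136.
T_8 = (Δt/2)·[h(t_0) + 2h(t_1) + ... + 2h(t_{7}) + h(t_8)].
Sum = 153.9375.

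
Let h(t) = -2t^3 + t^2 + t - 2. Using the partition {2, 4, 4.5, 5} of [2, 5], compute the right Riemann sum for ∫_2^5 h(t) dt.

-410.75

Subinterval widths: 2, 0.5, 0.5.
Right endpoints: 4, 4.5, 5.
h(4) = -110, h(4.5) = -159.5, h(5) = -222.
Sum = Σ Δt_i · h(t_i).
Sum = -410.75.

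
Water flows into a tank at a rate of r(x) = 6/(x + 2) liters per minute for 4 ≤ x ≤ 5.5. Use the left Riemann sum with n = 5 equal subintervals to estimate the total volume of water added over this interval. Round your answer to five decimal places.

Δx = (5.5 − 4)/5 = 0.3.
Left endpoints: 4, 4.3, 4.6, 4.9, 5.2.
r(4) = 1, r(4.3) = 20/21, r(4.6) = 10/11, r(4.9) = 20/23, r(5.2) = 5/6.
Sum = Δx · [r(4) + r(4.3) + r(4.6) + r(4.9) + r(5.2)].
Sum ≈ 1.36931.

1.36931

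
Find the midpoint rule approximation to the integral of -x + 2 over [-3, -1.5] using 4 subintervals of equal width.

Δx = (-1.5 − (-3))/4 = 0.375.
Midpoints: -2.8125, -2.4375, -2.0625, -1.6875.
f(-2.8125) = 4.8125, f(-2.4375) = 4.4375, f(-2.0625) = 4.0625, f(-1.6875) = 3.6875.
Sum = Δx · [f(-2.8125) + f(-2.4375) + f(-2.0625) + f(-1.6875)].
Sum = 6.375.

6.375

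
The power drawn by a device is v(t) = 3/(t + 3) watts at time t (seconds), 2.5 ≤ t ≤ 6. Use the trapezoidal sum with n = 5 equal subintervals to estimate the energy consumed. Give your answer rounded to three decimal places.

Δt = (6 − 2.5)/5 = 0.7.
v(2.5) = 6/11, v(3.2) = 15/31, v(3.9) = 10/23, v(4.6) = 15/38, v(5.3) = 30/83, v(6) = 1/3.
T_5 = (Δt/2)·[v(t_0) + 2v(t_1) + ... + 2v(t_{4}) + v(t_5)].
Sum ≈ 1.480.

1.480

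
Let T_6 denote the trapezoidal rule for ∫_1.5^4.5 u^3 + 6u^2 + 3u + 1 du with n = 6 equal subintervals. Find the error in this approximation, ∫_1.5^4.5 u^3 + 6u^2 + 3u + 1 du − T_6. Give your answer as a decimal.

-1.875

Exact integral: ∫_1.5^4.5 f(u) du = 306.75.
T_6 = 308.625.
Error = 306.75 − 308.625 = -1.875.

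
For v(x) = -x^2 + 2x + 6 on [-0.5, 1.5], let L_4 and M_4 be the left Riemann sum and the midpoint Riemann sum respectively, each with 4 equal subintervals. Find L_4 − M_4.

L_4 = 12.25.
M_4 = 12.875.
L_4 − M_4 = -0.625.

-0.625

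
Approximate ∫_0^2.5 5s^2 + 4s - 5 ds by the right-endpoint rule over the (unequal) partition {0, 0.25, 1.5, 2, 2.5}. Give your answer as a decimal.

44.015625

Subinterval widths: 0.25, 1.25, 0.5, 0.5.
Right endpoints: 0.25, 1.5, 2, 2.5.
f(0.25) = -3.6875, f(1.5) = 12.25, f(2) = 23, f(2.5) = 36.25.
Sum = Σ Δs_i · f(s_i).
Sum = 44.015625.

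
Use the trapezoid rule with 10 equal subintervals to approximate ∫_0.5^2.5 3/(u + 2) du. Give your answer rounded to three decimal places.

Δu = (2.5 − 0.5)/10 = 0.2.
f(0.5) = 1.2, f(0.7) = 10/9, f(0.9) = 30/29, f(1.1) = 30/31, f(1.3) = 10/11, f(1.5) = 6/7, f(1.7) = 30/37, f(1.9) = 10/13, f(2.1) = 30/41, f(2.3) = 30/43, f(2.5) = 2/3.
T_10 = (Δu/2)·[f(u_0) + 2f(u_1) + ... + 2f(u_{9}) + f(u_10)].
Sum ≈ 1.764.

1.764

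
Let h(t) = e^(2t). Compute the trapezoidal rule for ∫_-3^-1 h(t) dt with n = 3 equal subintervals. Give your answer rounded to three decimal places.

0.076

Δt = (-1 − (-3))/3 = 2/3.
h(-3) ≈ 0.002, h(-7/3) ≈ 0.009, h(-5/3) ≈ 0.036, h(-1) ≈ 0.135.
T_3 = (Δt/2)·[h(t_0) + 2h(t_1) + 2h(t_2) + h(t_3)].
Sum ≈ 0.076.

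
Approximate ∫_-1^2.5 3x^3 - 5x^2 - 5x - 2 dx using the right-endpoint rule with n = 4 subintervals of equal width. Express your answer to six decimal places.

-15.825195

Δx = (2.5 − (-1))/4 = 0.875.
Right endpoints: -0.125, 0.75, 1.625, 2.5.
f(-0.125) = -747/512, f(0.75) = -7.296875, f(1.625) = -5353/512, f(2.5) = 1.125.
Sum = Δx · [f(-0.125) + f(0.75) + f(1.625) + f(2.5)].
Sum ≈ -15.825195.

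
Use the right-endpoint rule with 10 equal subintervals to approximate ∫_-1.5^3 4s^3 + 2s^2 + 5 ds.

150.733125

Δs = (3 − (-1.5))/10 = 0.45.
Right endpoints: -1.05, -0.6, -0.15, 0.3, 0.75, 1.2, 1.65, 2.1, 2.55, 3.
f(-1.05) = 2.5745, f(-0.6) = 4.856, f(-0.15) = 5.0315, f(0.3) = 5.288, f(0.75) = 7.8125, f(1.2) = 14.792, f(1.65) = 28.4135, f(2.1) = 50.864, f(2.55) = 84.3305, f(3) = 131.
Sum = Δs · [f(-1.05) + f(-0.6) + f(-0.15) + ...].
Sum = 150.733125.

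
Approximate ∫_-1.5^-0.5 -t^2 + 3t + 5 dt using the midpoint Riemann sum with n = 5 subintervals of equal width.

Δt = (-0.5 − (-1.5))/5 = 0.2.
Midpoints: -1.4, -1.2, -1, -0.8, -0.6.
f(-1.4) = -1.16, f(-1.2) = -0.04, f(-1) = 1, f(-0.8) = 1.96, f(-0.6) = 2.84.
Sum = Δt · [f(-1.4) + f(-1.2) + f(-1) + f(-0.8) + f(-0.6)].
Sum = 0.92.

0.92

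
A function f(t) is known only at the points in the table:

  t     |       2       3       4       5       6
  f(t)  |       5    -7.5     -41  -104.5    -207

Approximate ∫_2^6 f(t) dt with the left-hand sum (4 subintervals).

-148

Δt = 1.
Sum = 1·[5 + (-7.5) + (-41) + (-104.5)] = -148.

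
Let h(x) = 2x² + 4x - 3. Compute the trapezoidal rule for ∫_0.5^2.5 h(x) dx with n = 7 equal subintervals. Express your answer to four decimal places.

16.3878

Δx = (2.5 − 0.5)/7 = 2/7.
h(0.5) = -0.5, h(11/14) = 135/98, h(15/14) = 351/98, h(19/14) = 599/98, h(23/14) = 879/98, h(27/14) = 1191/98, h(31/14) = 1535/98, h(2.5) = 19.5.
T_7 = (Δx/2)·[h(x_0) + 2h(x_1) + ... + 2h(x_{6}) + h(x_7)].
Sum ≈ 16.3878.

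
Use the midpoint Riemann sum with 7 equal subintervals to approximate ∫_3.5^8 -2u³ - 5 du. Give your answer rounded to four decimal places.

Δu = (8 − 3.5)/7 = 9/14.
Midpoints: 107/28, 125/28, 143/28, 5.75, 179/28, 197/28, 215/28.
f(107/28) = -1279923/10976, f(125/28) = -2008005/10976, f(143/28) = -2979087/10976, f(5.75) = -385.21875, f(179/28) = -5790219/10976, f(197/28) = -7700253/10976, f(215/28) = -9993255/10976.
Sum = Δu · [f(107/28) + f(125/28) + f(143/28) + ...].
Sum ≈ -1990.1221.

-1990.1221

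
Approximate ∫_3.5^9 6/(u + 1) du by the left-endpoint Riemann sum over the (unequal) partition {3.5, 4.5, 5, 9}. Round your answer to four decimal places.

5.8788

Subinterval widths: 1, 0.5, 4.
Left endpoints: 3.5, 4.5, 5.
f(3.5) = 4/3, f(4.5) = 12/11, f(5) = 1.
Sum = Σ Δu_i · f(u_i).
Sum ≈ 5.8788.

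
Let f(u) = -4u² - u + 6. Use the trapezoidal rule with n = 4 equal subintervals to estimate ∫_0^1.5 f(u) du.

Δu = (1.5 − 0)/4 = 0.375.
f(0) = 6, f(0.375) = 5.0625, f(0.75) = 3, f(1.125) = -0.1875, f(1.5) = -4.5.
T_4 = (Δu/2)·[f(u_0) + 2f(u_1) + 2f(u_2) + 2f(u_3) + f(u_4)].
Sum = 3.234375.

3.234375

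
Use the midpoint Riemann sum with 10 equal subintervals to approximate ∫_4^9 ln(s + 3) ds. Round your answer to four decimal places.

Δs = (9 − 4)/10 = 0.5.
Midpoints: 4.25, 4.75, 5.25, 5.75, 6.25, 6.75, 7.25, 7.75, 8.25, 8.75.
f(4.25) ≈ 1.9810, f(4.75) ≈ 2.0477, f(5.25) ≈ 2.1102, f(5.75) ≈ 2.1691, f(6.25) ≈ 2.2246, f(6.75) ≈ 2.2773, f(7.25) ≈ 2.3273, f(7.75) ≈ 2.3749, f(8.25) ≈ 2.4204, f(8.75) ≈ 2.4639.
Sum = Δs · [f(4.25) + f(4.75) + f(5.25) + ...].
Sum ≈ 11.1981.

11.1981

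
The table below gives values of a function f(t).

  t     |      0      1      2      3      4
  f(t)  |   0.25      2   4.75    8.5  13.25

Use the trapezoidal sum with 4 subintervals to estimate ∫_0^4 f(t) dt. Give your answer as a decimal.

22

Δt = 1.
T_4 = (1/2)·[0.25 + 2·2 + 2·4.75 + 2·8.5 + 13.25] = 22.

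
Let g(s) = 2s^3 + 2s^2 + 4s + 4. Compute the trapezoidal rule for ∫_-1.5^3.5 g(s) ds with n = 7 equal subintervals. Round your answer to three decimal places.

Δs = (3.5 − (-1.5))/7 = 5/7.
g(-1.5) = -4.25, g(-11/14) = 1539/1372, g(-1/14) = 5109/1372, g(9/14) = 10879/1372, g(19/14) = 24849/1372, g(29/14) = 53019/1372, g(39/14) = 101389/1372, g(3.5) = 128.25.
T_7 = (Δs/2)·[g(s_0) + 2g(s_1) + ... + 2g(s_{6}) + g(s_7)].
Sum ≈ 146.735.

146.735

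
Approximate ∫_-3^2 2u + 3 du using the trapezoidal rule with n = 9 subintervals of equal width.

Δu = (2 − (-3))/9 = 5/9.
f(-3) = -3, f(-22/9) = -17/9, f(-17/9) = -7/9, f(-4/3) = 1/3, f(-7/9) = 13/9, f(-2/9) = 23/9, f(1/3) = 11/3, f(8/9) = 43/9, f(13/9) = 53/9, f(2) = 7.
T_9 = (Δu/2)·[f(u_0) + 2f(u_1) + ... + 2f(u_{8}) + f(u_9)].
Sum = 10.

10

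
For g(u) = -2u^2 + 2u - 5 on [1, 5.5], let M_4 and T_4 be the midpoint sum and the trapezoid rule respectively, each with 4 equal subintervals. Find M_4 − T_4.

2.84765625

M_4 = -102.55078125.
T_4 = -105.3984375.
M_4 − T_4 = 2.84765625.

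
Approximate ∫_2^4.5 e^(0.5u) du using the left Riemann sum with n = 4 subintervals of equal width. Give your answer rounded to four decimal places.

11.5335

Δu = (4.5 − 2)/4 = 0.625.
Left endpoints: 2, 2.625, 3.25, 3.875.
f(2) ≈ 2.7183, f(2.625) ≈ 3.7155, f(3.25) ≈ 5.0784, f(3.875) ≈ 6.9414.
Sum = Δu · [f(2) + f(2.625) + f(3.25) + f(3.875)].
Sum ≈ 11.5335.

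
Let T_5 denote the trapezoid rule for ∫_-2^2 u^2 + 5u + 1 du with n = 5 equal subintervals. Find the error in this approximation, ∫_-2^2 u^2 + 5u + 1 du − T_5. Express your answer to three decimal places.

Exact integral: ∫_-2^2 f(u) du ≈ 9.33333.
T_5 = 9.76.
Error ≈ 9.33333 − 9.76 ≈ -0.427.

-0.427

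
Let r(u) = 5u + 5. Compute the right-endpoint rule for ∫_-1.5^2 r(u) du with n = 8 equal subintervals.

Δu = (2 − (-1.5))/8 = 0.4375.
Right endpoints: -1.0625, -0.625, -0.1875, 0.25, 0.6875, 1.125, 1.5625, 2.
r(-1.0625) = -0.3125, r(-0.625) = 1.875, r(-0.1875) = 4.0625, r(0.25) = 6.25, r(0.6875) = 8.4375, r(1.125) = 10.625, r(1.5625) = 12.8125, r(2) = 15.
Sum = Δu · [r(-1.0625) + r(-0.625) + r(-0.1875) + ...].
Sum = 25.703125.

25.703125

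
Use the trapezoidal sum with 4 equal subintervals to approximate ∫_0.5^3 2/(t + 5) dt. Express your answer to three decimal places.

0.751

Δt = (3 − 0.5)/4 = 0.625.
f(0.5) = 4/11, f(1.125) = 16/49, f(1.75) = 8/27, f(2.375) = 16/59, f(3) = 0.25.
T_4 = (Δt/2)·[f(t_0) + 2f(t_1) + 2f(t_2) + 2f(t_3) + f(t_4)].
Sum ≈ 0.751.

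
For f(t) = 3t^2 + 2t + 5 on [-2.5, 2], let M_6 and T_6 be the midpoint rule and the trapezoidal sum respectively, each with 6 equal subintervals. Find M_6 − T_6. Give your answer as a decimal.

M_6 = 43.2421875.
T_6 = 45.140625.
M_6 − T_6 = -1.8984375.

-1.8984375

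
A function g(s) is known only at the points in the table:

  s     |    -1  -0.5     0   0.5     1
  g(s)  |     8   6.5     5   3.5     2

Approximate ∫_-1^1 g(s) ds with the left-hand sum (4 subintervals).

11.5

Δs = 0.5.
Sum = 0.5·[8 + 6.5 + 5 + 3.5] = 11.5.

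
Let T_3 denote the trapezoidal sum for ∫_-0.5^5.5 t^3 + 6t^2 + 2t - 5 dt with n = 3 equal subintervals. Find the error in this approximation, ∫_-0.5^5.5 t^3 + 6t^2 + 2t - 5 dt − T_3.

-54

Exact integral: ∫_-0.5^5.5 f(t) dt = 561.75.
T_3 = 615.75.
Error = 561.75 − 615.75 = -54.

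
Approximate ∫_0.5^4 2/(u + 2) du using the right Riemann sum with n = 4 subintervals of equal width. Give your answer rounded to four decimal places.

1.5634

Δu = (4 − 0.5)/4 = 0.875.
Right endpoints: 1.375, 2.25, 3.125, 4.
f(1.375) = 16/27, f(2.25) = 8/17, f(3.125) = 16/41, f(4) = 1/3.
Sum = Δu · [f(1.375) + f(2.25) + f(3.125) + f(4)].
Sum ≈ 1.5634.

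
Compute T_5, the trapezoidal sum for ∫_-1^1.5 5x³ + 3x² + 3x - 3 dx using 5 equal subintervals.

Δx = (1.5 − (-1))/5 = 0.5.
f(-1) = -8, f(-0.5) = -4.375, f(0) = -3, f(0.5) = -0.125, f(1) = 8, f(1.5) = 25.125.
T_5 = (Δx/2)·[f(x_0) + 2f(x_1) + ... + 2f(x_{4}) + f(x_5)].
Sum = 4.53125.

4.53125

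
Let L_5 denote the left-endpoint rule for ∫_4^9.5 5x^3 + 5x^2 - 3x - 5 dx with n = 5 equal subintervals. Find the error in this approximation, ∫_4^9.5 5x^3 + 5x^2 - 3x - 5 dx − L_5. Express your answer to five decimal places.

Exact integral: ∫_4^9.5 f(x) dx ≈ 11044.7447917.
L_5 = 8785.7.
Error ≈ 11044.7447917 − 8785.7 ≈ 2259.04479.

2259.04479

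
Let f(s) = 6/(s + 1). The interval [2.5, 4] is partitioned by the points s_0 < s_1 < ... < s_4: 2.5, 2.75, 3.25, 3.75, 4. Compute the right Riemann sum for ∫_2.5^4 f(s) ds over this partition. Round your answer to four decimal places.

2.0375

Subinterval widths: 0.25, 0.5, 0.5, 0.25.
Right endpoints: 2.75, 3.25, 3.75, 4.
f(2.75) = 1.6, f(3.25) = 24/17, f(3.75) = 24/19, f(4) = 1.2.
Sum = Σ Δs_i · f(s_i).
Sum ≈ 2.0375.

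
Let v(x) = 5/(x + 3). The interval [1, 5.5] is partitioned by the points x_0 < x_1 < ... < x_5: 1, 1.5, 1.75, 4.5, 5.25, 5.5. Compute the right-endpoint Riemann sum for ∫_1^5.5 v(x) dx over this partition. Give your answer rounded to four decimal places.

Subinterval widths: 0.5, 0.25, 2.75, 0.75, 0.25.
Right endpoints: 1.5, 1.75, 4.5, 5.25, 5.5.
v(1.5) = 10/9, v(1.75) = 20/19, v(4.5) = 2/3, v(5.25) = 20/33, v(5.5) = 10/17.
Sum = Σ Δx_i · v(x_i).
Sum ≈ 3.2537.

3.2537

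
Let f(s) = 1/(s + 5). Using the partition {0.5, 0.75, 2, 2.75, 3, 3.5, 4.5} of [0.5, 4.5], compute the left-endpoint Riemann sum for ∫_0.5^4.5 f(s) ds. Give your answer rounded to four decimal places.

0.5824

Subinterval widths: 0.25, 1.25, 0.75, 0.25, 0.5, 1.
Left endpoints: 0.5, 0.75, 2, 2.75, 3, 3.5.
f(0.5) = 2/11, f(0.75) = 4/23, f(2) = 1/7, f(2.75) = 4/31, f(3) = 0.125, f(3.5) = 2/17.
Sum = Σ Δs_i · f(s_i).
Sum ≈ 0.5824.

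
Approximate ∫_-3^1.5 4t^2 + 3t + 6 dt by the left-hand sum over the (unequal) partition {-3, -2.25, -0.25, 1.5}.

Subinterval widths: 0.75, 2, 1.75.
Left endpoints: -3, -2.25, -0.25.
f(-3) = 33, f(-2.25) = 19.5, f(-0.25) = 5.5.
Sum = Σ Δt_i · f(t_i).
Sum = 73.375.

73.375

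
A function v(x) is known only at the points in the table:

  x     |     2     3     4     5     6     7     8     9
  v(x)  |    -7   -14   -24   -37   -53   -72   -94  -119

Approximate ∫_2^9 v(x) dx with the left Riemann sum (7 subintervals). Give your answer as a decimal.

-301

Δx = 1.
Sum = 1·[(-7) + (-14) + (-24) + (-37) + (-53) + (-72) + (-94)] = -301.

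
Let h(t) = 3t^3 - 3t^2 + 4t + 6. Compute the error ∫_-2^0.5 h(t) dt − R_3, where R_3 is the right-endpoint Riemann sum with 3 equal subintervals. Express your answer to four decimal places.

-16.1892

Exact integral: ∫_-2^0.5 h(t) dt = -12.578125.
R_3 ≈ 3.611111.
Error ≈ -12.578125 − 3.611111 ≈ -16.1892.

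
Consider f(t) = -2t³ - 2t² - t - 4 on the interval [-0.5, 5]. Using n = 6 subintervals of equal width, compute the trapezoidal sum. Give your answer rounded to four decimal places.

-442.1994

Δt = (5 − (-0.5))/6 = 11/12.
f(-0.5) = -3.75, f(5/12) = -4241/864, f(4/3) = -368/27, f(2.25) = -39.15625, f(19/6) = -9799/108, f(49/12) = -153445/864, f(5) = -309.
T_6 = (Δt/2)·[f(t_0) + 2f(t_1) + ... + 2f(t_{5}) + f(t_6)].
Sum ≈ -442.1994.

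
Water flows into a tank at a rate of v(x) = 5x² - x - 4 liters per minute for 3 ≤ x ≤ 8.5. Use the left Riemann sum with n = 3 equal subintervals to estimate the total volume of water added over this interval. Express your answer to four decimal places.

655.4676

Δx = (8.5 − 3)/3 = 11/6.
Left endpoints: 3, 29/6, 20/3.
v(3) = 38, v(29/6) = 3887/36, v(20/3) = 1904/9.
Sum = Δx · [v(3) + v(29/6) + v(20/3)].
Sum ≈ 655.4676.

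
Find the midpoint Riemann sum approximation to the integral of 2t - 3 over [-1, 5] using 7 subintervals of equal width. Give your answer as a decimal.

Δt = (5 − (-1))/7 = 6/7.
Midpoints: -4/7, 2/7, 8/7, 2, 20/7, 26/7, 32/7.
f(-4/7) = -29/7, f(2/7) = -17/7, f(8/7) = -5/7, f(2) = 1, f(20/7) = 19/7, f(26/7) = 31/7, f(32/7) = 43/7.
Sum = Δt · [f(-4/7) + f(2/7) + f(8/7) + ...].
Sum = 6.

6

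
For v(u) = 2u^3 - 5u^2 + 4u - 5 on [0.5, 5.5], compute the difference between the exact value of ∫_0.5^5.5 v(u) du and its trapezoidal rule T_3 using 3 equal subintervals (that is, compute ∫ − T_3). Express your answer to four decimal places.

Exact integral: ∫_0.5^5.5 v(u) du ≈ 215.416667.
T_3 ≈ 245.509259.
Error ≈ 215.416667 − 245.509259 ≈ -30.0926.

-30.0926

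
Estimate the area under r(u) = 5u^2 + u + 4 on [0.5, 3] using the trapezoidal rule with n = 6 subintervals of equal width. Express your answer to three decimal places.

59.528

Δu = (3 − 0.5)/6 = 5/12.
r(0.5) = 5.75, r(11/12) = 1313/144, r(4/3) = 128/9, r(1.75) = 21.0625, r(13/6) = 1067/36, r(31/12) = 5753/144, r(3) = 52.
T_6 = (Δu/2)·[r(u_0) + 2r(u_1) + ... + 2r(u_{5}) + r(u_6)].
Sum ≈ 59.528.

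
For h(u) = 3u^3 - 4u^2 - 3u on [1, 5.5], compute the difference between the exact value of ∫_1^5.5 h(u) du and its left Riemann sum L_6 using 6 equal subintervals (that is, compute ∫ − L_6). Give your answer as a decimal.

126.45703125

Exact integral: ∫_1^5.5 h(u) du = 421.171875.
L_6 = 294.71484375.
Error = 421.171875 − 294.71484375 = 126.45703125.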